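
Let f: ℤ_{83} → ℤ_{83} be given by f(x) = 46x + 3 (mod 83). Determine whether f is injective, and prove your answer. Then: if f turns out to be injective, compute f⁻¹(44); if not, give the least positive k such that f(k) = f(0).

Recall that f is injective when f(u) = f(v) forces u = v.
Suppose f(u) = f(v) in ℤ_{83}. Then 46u + 3 ≡ 46v + 3 (mod 83), therefore 46(u − v) ≡ 0 (mod 83).
Since gcd(46, 83) = 1, 46 is invertible modulo 83, thus u − v ≡ 0 (mod 83), i.e. u = v.
Thus f is injective.
We now compute 46⁻¹ mod 83 explicitly. Euclid's algorithm: 83 = 1·46 + 37, 46 = 1·37 + 9, 37 = 4·9 + 1; back-substituting gives 1 = 74·46 − 41·83, so 46⁻¹ ≡ 74 (mod 83).
Since f is injective, we compute f⁻¹(44): solve 46x + 3 ≡ 44 (mod 83), i.e. 46x ≡ 41 (mod 83).
Multiplying by 46⁻¹ = 74 gives x ≡ 74·41 = 3034 = 36·83 + 46 ≡ 46 (mod 83).
Check: f(46) = 46·46 + 3 = 2119 = 25·83 + 44 ≡ 44 (mod 83).

46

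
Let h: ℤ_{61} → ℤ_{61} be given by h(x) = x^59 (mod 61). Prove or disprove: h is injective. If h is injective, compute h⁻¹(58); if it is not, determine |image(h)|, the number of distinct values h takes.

Since 61 is prime, the nonzero elements of ℤ_{61} form a cyclic group of order 60.
As gcd(59, 60) = 1, raising to the 59th power is a bijection on this group: if s^59 ≡ t^59 then (st^{−1})^59 = 1, and the only element of order dividing gcd(59, 60) = 1 is 1, so s = t.
With h(0) = 0 this makes h injective on all of ℤ_{61}, hence bijective (finite equal-size domain and codomain). In particular h is injective.
Since h is injective, we find the preimage of 58. The inverse of x ↦ x^59 on (ℤ_{61})^× is x ↦ x^59, because 59·59 = 3481 = 58·60 + 1 ≡ 1 (mod 60) and x^{60} = 1 for x ≠ 0 (Fermat). So h⁻¹(58) = 58^59 mod 61.
Repeated squaring mod 61: 58^1 ≡ 58, 58^2 ≡ 58² = 3364 ≡ 9, 58^4 ≡ 9² = 81 ≡ 20, 58^8 ≡ 20² = 400 ≡ 34, 58^16 ≡ 34² = 1156 ≡ 58, 58^32 ≡ 58² = 3364 ≡ 9. Since 59 = 32 + 16 + 8 + 2 + 1, 58^59 ≡ 9·58·34·9·58: 9·58 = 522 ≡ 34, then 34·34 = 1156 ≡ 58, then 58·9 = 522 ≡ 34, then 34·58 = 1972 ≡ 20. So 58^59 ≡ 20 (mod 61).
Hence h⁻¹(58) = 20.

20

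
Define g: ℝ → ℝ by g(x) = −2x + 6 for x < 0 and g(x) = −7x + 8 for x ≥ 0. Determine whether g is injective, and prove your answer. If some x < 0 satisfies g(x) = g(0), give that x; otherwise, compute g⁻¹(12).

Both pieces are strictly decreasing (slopes −2 and −7), so each is injective on its own interval.
The left piece maps (−∞, 0) onto (6, ∞); the right piece maps [0, ∞) onto (−∞, 8].
These images overlap. In particular g(0) = 8 (right piece), and solving −2x + 6 = 8 on the left piece gives x = −1 < 0.
So g(−1) = g(0) with −1 ≠ 0, and g is not injective. This x = −1 is the requested value below 0.

-1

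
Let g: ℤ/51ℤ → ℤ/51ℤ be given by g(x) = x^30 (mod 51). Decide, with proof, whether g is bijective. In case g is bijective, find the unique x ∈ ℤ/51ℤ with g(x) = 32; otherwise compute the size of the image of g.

g(7): Repeated squaring mod 51: 7^1 ≡ 7, 7^2 ≡ 7² = 49, 7^4 ≡ 49² = 2401 ≡ 4, 7^8 ≡ 4² = 16, 7^16 ≡ 16² = 256 ≡ 1. Since 30 = 16 + 8 + 4 + 2, 7^30 ≡ 1·16·4·49: 1·16 = 16, then 16·4 = 64 ≡ 13, then 13·49 = 637 ≡ 25. So 7^30 ≡ 25 (mod 51).
g(10): Repeated squaring mod 51: 10^1 ≡ 10, 10^2 ≡ 10² = 100 ≡ 49, 10^4 ≡ 49² = 2401 ≡ 4, 10^8 ≡ 4² = 16, 10^16 ≡ 16² = 256 ≡ 1. Since 30 = 16 + 8 + 4 + 2, 10^30 ≡ 1·16·4·49: 1·16 = 16, then 16·4 = 64 ≡ 13, then 13·49 = 637 ≡ 25. So 10^30 ≡ 25 (mod 51).
So g(7) = g(10) = 25 while 7 ≠ 10, hence g is not injective, hence not bijective.
Since g is not bijective, we determine |image(g)|. Computing x^30 mod 51 for each x (by repeated squaring, reducing mod 51 at every step), the values g(0), g(1), …, g(50) are: 0, 1, 13, 36, 16, 49, 9, 25, 4, 21, 25, 43, 15, 16, 19, 30, 1, 34, 18, 13, 19, 33, 49, 43, 42, 4, 4, 42, 43, 49, 33, 19, 13, 18, 34, 1, 30, 19, 16, 15, 43, 25, 21, 4, 25, 9, 49, 16, 36, 13, 1.
The distinct values are {0, 1, 4, 9, 13, 15, 16, 18, 19, 21, 25, 30, 33, 34, 36, 42, 43, 49}; there are 18 of them.

18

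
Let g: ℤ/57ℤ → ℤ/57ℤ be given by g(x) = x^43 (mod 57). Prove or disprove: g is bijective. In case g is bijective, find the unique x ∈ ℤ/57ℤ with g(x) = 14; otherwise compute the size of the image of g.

Computing x^43 mod 57 for each x (by repeated squaring, reducing mod 57 at every step), the values g(0), g(1), …, g(56) are: 0, 1, 14, 21, 25, 35, 9, 7, 8, 42, 34, 11, 12, 10, 41, 51, 55, 5, 18, 19, 20, 33, 40, 44, 54, 28, 26, 27, 4, 53, 30, 31, 29, 3, 13, 17, 24, 37, 38, 39, 52, 2, 6, 16, 47, 45, 46, 23, 15, 49, 50, 48, 22, 32, 36, 43, 56.
Every element of ℤ/57ℤ appears exactly once in this list, so g is a bijection, and in particular bijective.
Since g is bijective, we read off the preimage of 14 from the same table: g(2) = 14, so g⁻¹(14) = 2.

2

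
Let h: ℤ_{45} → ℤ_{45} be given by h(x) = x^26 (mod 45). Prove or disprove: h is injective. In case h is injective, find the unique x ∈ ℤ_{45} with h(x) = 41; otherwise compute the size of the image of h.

12

h(2): Repeated squaring mod 45: 2^1 ≡ 2, 2^2 ≡ 2² = 4, 2^4 ≡ 4² = 16, 2^8 ≡ 16² = 256 ≡ 31, 2^16 ≡ 31² = 961 ≡ 16. Since 26 = 16 + 8 + 2, 2^26 ≡ 16·31·4: 16·31 = 496 ≡ 1, then 1·4 = 4. So 2^26 ≡ 4 (mod 45).
h(7): Repeated squaring mod 45: 7^1 ≡ 7, 7^2 ≡ 7² = 49 ≡ 4, 7^4 ≡ 4² = 16, 7^8 ≡ 16² = 256 ≡ 31, 7^16 ≡ 31² = 961 ≡ 16. Since 26 = 16 + 8 + 2, 7^26 ≡ 16·31·4: 16·31 = 496 ≡ 1, then 1·4 = 4. So 7^26 ≡ 4 (mod 45).
So h(2) = h(7) = 4 while 2 ≠ 7, so h is not injective.
Since h is not injective, we determine |image(h)|. Computing x^26 mod 45 for each x (by repeated squaring, reducing mod 45 at every step), the values h(0), h(1), …, h(44) are: 0, 1, 4, 9, 16, 25, 36, 4, 19, 36, 10, 31, 9, 34, 16, 0, 31, 19, 9, 1, 40, 36, 34, 34, 36, 40, 1, 9, 19, 31, 0, 16, 34, 9, 31, 10, 36, 19, 4, 36, 25, 16, 9, 4, 1.
The distinct values are {0, 1, 4, 9, 10, 16, 19, 25, 31, 34, 36, 40}; there are 12 of them.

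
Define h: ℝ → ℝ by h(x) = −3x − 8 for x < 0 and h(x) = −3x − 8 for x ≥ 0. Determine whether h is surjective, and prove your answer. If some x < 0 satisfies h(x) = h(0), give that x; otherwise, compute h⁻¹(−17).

3

Both pieces are strictly decreasing (slopes −3 and −3), so each is injective on its own interval.
The left piece maps (−∞, 0) onto (−8, ∞); the right piece maps [0, ∞) onto (−∞, −8].
These images together cover ℝ, so h is surjective.
Because the two images are disjoint, no x < 0 has h(x) = h(0), so we compute h⁻¹(−17): −17 lies in (−∞, −8], so solve −3x − 8 = −17: x = (−17 + 8)/(−3) = 3.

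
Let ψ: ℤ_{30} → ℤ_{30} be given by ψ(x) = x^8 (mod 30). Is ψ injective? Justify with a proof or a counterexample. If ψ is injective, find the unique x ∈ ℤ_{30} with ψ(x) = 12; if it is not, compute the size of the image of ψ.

8

ψ(2): Repeated squaring mod 30: 2^1 ≡ 2, 2^2 ≡ 2² = 4, 2^4 ≡ 4² = 16, 2^8 ≡ 16² = 256 ≡ 16. So 2^8 ≡ 16 (mod 30).
ψ(4): Repeated squaring mod 30: 4^1 ≡ 4, 4^2 ≡ 4² = 16, 4^4 ≡ 16² = 256 ≡ 16, 4^8 ≡ 16² = 256 ≡ 16. So 4^8 ≡ 16 (mod 30).
So ψ(2) = ψ(4) = 16 while 2 ≠ 4, hence ψ is not injective.
Since ψ is not injective, we determine |image(ψ)|. Computing x^8 mod 30 for each x (by repeated squaring, reducing mod 30 at every step), the values ψ(0), ψ(1), …, ψ(29) are: 0, 1, 16, 21, 16, 25, 6, 1, 16, 21, 10, 1, 6, 1, 16, 15, 16, 1, 6, 1, 10, 21, 16, 1, 6, 25, 16, 21, 16, 1.
The distinct values are {0, 1, 6, 10, 15, 16, 21, 25}; there are 8 of them.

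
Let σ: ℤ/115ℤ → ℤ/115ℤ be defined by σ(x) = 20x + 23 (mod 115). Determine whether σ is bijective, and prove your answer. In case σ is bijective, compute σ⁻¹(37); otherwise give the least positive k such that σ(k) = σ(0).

23

By definition, injectivity means: for all x_1, x_2 in the domain, σ(x_1) = σ(x_2) implies x_1 = x_2.
We have gcd(20, 115) = 5 > 1. Taking x_1 = 0 and x_2 = 23: σ(0) = 23 and σ(23) = 20·23 + 23 = 483 ≡ 23 (mod 115).
So σ(0) = σ(23) while 0 ≠ 23, so σ is not injective, hence not bijective.
Since σ is not bijective, we find the least positive k with σ(k) = σ(0): this means 20k ≡ 0 (mod 115), i.e. 115 ∣ 20k. Since gcd(20, 115) = 5, dividing through by 5 this holds exactly when 23 ∣ 4k, and as gcd(4, 23) = 1, exactly when 23 ∣ k.
The smallest positive such k is 23.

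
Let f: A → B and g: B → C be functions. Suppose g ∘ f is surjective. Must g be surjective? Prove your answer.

Let c ∈ C. Since g ∘ f is surjective, some a ∈ A has g(f(a)) = c. Then b = f(a) ∈ B satisfies g(b) = c. So g is surjective.

surjective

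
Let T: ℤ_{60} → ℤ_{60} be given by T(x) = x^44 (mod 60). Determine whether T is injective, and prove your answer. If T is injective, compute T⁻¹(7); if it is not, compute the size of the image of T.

T(2): Repeated squaring mod 60: 2^1 ≡ 2, 2^2 ≡ 2² = 4, 2^4 ≡ 4² = 16, 2^8 ≡ 16² = 256 ≡ 16, 2^16 ≡ 16² = 256 ≡ 16, 2^32 ≡ 16² = 256 ≡ 16. Since 44 = 32 + 8 + 4, 2^44 ≡ 16·16·16: 16·16 = 256 ≡ 16, then 16·16 = 256 ≡ 16. So 2^44 ≡ 16 (mod 60).
T(4): Repeated squaring mod 60: 4^1 ≡ 4, 4^2 ≡ 4² = 16, 4^4 ≡ 16² = 256 ≡ 16, 4^8 ≡ 16² = 256 ≡ 16, 4^16 ≡ 16² = 256 ≡ 16, 4^32 ≡ 16² = 256 ≡ 16. Since 44 = 32 + 8 + 4, 4^44 ≡ 16·16·16: 16·16 = 256 ≡ 16, then 16·16 = 256 ≡ 16. So 4^44 ≡ 16 (mod 60).
So T(2) = T(4) = 16 while 2 ≠ 4, therefore T is not injective.
Since T is not injective, we determine |image(T)|. Computing x^44 mod 60 for each x (by repeated squaring, reducing mod 60 at every step), the values T(0), T(1), …, T(59) are: 0, 1, 16, 21, 16, 25, 36, 1, 16, 21, 40, 1, 36, 1, 16, 45, 16, 1, 36, 1, 40, 21, 16, 1, 36, 25, 16, 21, 16, 1, 0, 1, 16, 21, 16, 25, 36, 1, 16, 21, 40, 1, 36, 1, 16, 45, 16, 1, 36, 1, 40, 21, 16, 1, 36, 25, 16, 21, 16, 1.
The distinct values are {0, 1, 16, 21, 25, 36, 40, 45}; there are 8 of them.

8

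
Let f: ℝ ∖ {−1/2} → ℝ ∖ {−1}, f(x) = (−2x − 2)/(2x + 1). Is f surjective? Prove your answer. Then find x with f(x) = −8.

-3/7

For any y ≠ −1, solving y(2x + 1) = −2x − 2 for x gives a well-defined x ≠ −1/2. So f is surjective.
Solving f(x) = −8: cross-multiplying gives −2x − 2 = −8(2x + 1), which rearranges to 14x = −6, so x = −3/7.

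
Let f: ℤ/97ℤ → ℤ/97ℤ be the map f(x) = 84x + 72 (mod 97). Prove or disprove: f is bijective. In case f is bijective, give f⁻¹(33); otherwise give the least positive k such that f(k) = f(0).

3

If f(u) = f(v), then 84u ≡ 84v (mod 97). Because gcd(84, 97) = 1, we may cancel 84 to get u ≡ v (mod 97).
We now compute 84⁻¹ mod 97 explicitly. Euclid's algorithm: 97 = 1·84 + 13, 84 = 6·13 + 6, 13 = 2·6 + 1; back-substituting gives 1 = 82·84 − 71·97, so 84⁻¹ ≡ 82 (mod 97).
Then y ↦ 82(y − 72) is a two-sided inverse to f, so every y ∈ ℤ/97ℤ has a preimage.
Hence f is bijective.
Since f is bijective, we compute f⁻¹(33): solve 84x + 72 ≡ 33 (mod 97), i.e. 84x ≡ 58 (mod 97).
Multiplying by 84⁻¹ = 82 gives x ≡ 82·58 = 4756 = 49·97 + 3 ≡ 3 (mod 97).
Check: f(3) = 84·3 + 72 = 324 = 3·97 + 33 ≡ 33 (mod 97).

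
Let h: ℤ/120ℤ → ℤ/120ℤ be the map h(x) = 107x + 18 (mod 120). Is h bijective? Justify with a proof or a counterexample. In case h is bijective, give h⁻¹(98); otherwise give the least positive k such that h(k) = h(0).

40

By definition, h is injective when h(u) = h(v) forces u = v.
If h(u) = h(v), then 107u ≡ 107v (mod 120). Because gcd(107, 120) = 1, we may cancel 107 to get u ≡ v (mod 120).
We now compute 107⁻¹ mod 120 explicitly. Euclid's algorithm: 120 = 1·107 + 13, 107 = 8·13 + 3, 13 = 4·3 + 1; back-substituting gives 1 = 83·107 − 74·120, so 107⁻¹ ≡ 83 (mod 120).
For any y ∈ ℤ/120ℤ, x = 83(y − 18) mod 120 satisfies h(x) = 107·83(y − 18) + 18 ≡ y (since 107·83 ≡ 1 mod 120). So every y has a preimage.
So h is bijective.
Since h is bijective, we compute h⁻¹(98): solve 107x + 18 ≡ 98 (mod 120), i.e. 107x ≡ 80 (mod 120).
Multiplying by 107⁻¹ = 83 gives x ≡ 83·80 = 6640 = 55·120 + 40 ≡ 40 (mod 120).
Check: h(40) = 107·40 + 18 = 4298 = 35·120 + 98 ≡ 98 (mod 120).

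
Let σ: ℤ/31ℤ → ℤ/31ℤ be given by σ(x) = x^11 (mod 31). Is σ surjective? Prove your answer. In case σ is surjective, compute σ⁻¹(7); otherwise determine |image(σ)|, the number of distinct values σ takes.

Since 31 is prime, the nonzero elements of ℤ/31ℤ form a cyclic group of order 30.
As gcd(11, 30) = 1, raising to the 11th power is a bijection on this group: if x_1^11 ≡ x_2^11 then (x_1x_2^{−1})^11 = 1, and the only element of order dividing gcd(11, 30) = 1 is 1, so x_1 = x_2.
With σ(0) = 0 this makes σ injective on all of ℤ/31ℤ, hence bijective (finite equal-size domain and codomain). In particular σ is surjective.
Since σ is surjective, we find the preimage of 7. The inverse of x ↦ x^11 on (ℤ/31ℤ)^× is x ↦ x^11, because 11·11 = 121 = 4·30 + 1 ≡ 1 (mod 30) and x^{30} = 1 for x ≠ 0 (Fermat). So σ⁻¹(7) = 7^11 mod 31.
Repeated squaring mod 31: 7^1 ≡ 7, 7^2 ≡ 7² = 49 ≡ 18, 7^4 ≡ 18² = 324 ≡ 14, 7^8 ≡ 14² = 196 ≡ 10. Since 11 = 8 + 2 + 1, 7^11 ≡ 10·18·7: 10·18 = 180 ≡ 25, then 25·7 = 175 ≡ 20. So 7^11 ≡ 20 (mod 31).
Hence σ⁻¹(7) = 20.

20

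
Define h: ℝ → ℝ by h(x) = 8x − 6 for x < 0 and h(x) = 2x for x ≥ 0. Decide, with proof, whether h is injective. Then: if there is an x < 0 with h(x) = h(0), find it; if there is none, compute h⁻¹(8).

4

Both pieces are strictly increasing (slopes 8 and 2), so each is injective on its own interval.
The left piece maps (−∞, 0) onto (−∞, −6); the right piece maps [0, ∞) onto [0, ∞).
These images are disjoint, so no value is attained by both pieces. Therefore h is injective.
Because the two images are disjoint, no x < 0 has h(x) = h(0), so we compute h⁻¹(8): 8 lies in [0, ∞), so solve 2x = 8: x = (8 − 0)/2 = 4.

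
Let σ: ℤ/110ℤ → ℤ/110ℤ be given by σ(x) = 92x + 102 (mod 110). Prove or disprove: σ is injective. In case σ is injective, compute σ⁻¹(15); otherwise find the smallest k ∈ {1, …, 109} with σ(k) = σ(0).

55

Recall that σ is injective when σ(u) = σ(v) forces u = v.
We have gcd(92, 110) = 2 > 1. Taking u = 0 and v = 55: σ(0) = 102 and σ(55) = 92·55 + 102 = 5162 ≡ 102 (mod 110).
So σ(0) = σ(55) while 0 ≠ 55, therefore σ is not injective.
Since σ is not injective, we find the least positive k with σ(k) = σ(0): this means 92k ≡ 0 (mod 110), i.e. 110 ∣ 92k. Since gcd(92, 110) = 2, dividing through by 2 this holds exactly when 55 ∣ 46k, and as gcd(46, 55) = 1, exactly when 55 ∣ k.
The smallest positive such k is 55.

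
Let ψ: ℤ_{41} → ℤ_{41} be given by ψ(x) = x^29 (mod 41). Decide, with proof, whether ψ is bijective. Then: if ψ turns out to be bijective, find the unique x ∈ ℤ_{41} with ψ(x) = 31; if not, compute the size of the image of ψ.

4

Since 41 is prime, the nonzero elements of ℤ_{41} form a cyclic group of order 40.
As gcd(29, 40) = 1, raising to the 29th power is a bijection on this group: if x_1^29 ≡ x_2^29 then (x_1x_2^{−1})^29 = 1, and the only element of order dividing gcd(29, 40) = 1 is 1, so x_1 = x_2.
With ψ(0) = 0 this makes ψ injective on all of ℤ_{41}, hence bijective (finite equal-size domain and codomain). In particular ψ is bijective.
Since ψ is bijective, we find the preimage of 31. The inverse of x ↦ x^29 on (ℤ_{41})^× is x ↦ x^29, because 29·29 = 841 = 21·40 + 1 ≡ 1 (mod 40) and x^{40} = 1 for x ≠ 0 (Fermat). So ψ⁻¹(31) = 31^29 mod 41.
Repeated squaring mod 41: 31^1 ≡ 31, 31^2 ≡ 31² = 961 ≡ 18, 31^4 ≡ 18² = 324 ≡ 37, 31^8 ≡ 37² = 1369 ≡ 16, 31^16 ≡ 16² = 256 ≡ 10. Since 29 = 16 + 8 + 4 + 1, 31^29 ≡ 10·16·37·31: 10·16 = 160 ≡ 37, then 37·37 = 1369 ≡ 16, then 16·31 = 496 ≡ 4. So 31^29 ≡ 4 (mod 41).
Hence ψ⁻¹(31) = 4.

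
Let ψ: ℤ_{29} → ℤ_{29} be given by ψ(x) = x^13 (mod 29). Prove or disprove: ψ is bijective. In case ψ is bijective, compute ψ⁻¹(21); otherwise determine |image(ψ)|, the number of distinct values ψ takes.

Since 29 is prime, the nonzero elements of ℤ_{29} form a cyclic group of order 28.
As gcd(13, 28) = 1, raising to the 13th power is a bijection on this group: if a^13 ≡ b^13 then (ab^{−1})^13 = 1, and the only element of order dividing gcd(13, 28) = 1 is 1, so a = b.
With ψ(0) = 0 this makes ψ injective on all of ℤ_{29}, hence bijective (finite equal-size domain and codomain). In particular ψ is bijective.
Since ψ is bijective, we find the preimage of 21. The inverse of x ↦ x^13 on (ℤ_{29})^× is x ↦ x^13, because 13·13 = 169 = 6·28 + 1 ≡ 1 (mod 28) and x^{28} = 1 for x ≠ 0 (Fermat). So ψ⁻¹(21) = 21^13 mod 29.
Repeated squaring mod 29: 21^1 ≡ 21, 21^2 ≡ 21² = 441 ≡ 6, 21^4 ≡ 6² = 36 ≡ 7, 21^8 ≡ 7² = 49 ≡ 20. Since 13 = 8 + 4 + 1, 21^13 ≡ 20·7·21: 20·7 = 140 ≡ 24, then 24·21 = 504 ≡ 11. So 21^13 ≡ 11 (mod 29).
Hence ψ⁻¹(21) = 11.

11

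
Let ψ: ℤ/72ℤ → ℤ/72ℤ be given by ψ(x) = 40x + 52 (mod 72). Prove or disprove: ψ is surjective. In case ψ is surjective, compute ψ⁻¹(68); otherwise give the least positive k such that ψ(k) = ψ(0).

9

Recall that ψ is surjective if every y in the codomain equals ψ(x) for some x in the domain.
Since gcd(40, 72) = 8, we have 40x ≡ 0 (mod 8) for all x, so ψ(x) ≡ 4 (mod 8).
But 0 ≢ 4 (mod 8), so 0 ∈ ℤ/72ℤ has no preimage. Hence ψ is not surjective.
Since ψ is not surjective, we find the least positive k with ψ(k) = ψ(0): this means 40k ≡ 0 (mod 72), i.e. 72 ∣ 40k. Since gcd(40, 72) = 8, dividing through by 8 this holds exactly when 9 ∣ 5k, and as gcd(5, 9) = 1, exactly when 9 ∣ k.
The smallest positive such k is 9.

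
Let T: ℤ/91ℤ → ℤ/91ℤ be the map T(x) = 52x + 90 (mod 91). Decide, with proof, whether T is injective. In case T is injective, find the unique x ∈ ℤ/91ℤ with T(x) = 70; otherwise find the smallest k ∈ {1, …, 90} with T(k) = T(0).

We have gcd(52, 91) = 13 > 1. Taking s = 0 and t = 7: T(0) = 90 and T(7) = 52·7 + 90 = 454 ≡ 90 (mod 91).
So T(0) = T(7) while 0 ≠ 7, hence T is not injective.
Since T is not injective, we find the least positive k with T(k) = T(0): this means 52k ≡ 0 (mod 91), i.e. 91 ∣ 52k. Since gcd(52, 91) = 13, dividing through by 13 this holds exactly when 7 ∣ 4k, and as gcd(4, 7) = 1, exactly when 7 ∣ k.
The smallest positive such k is 7.

7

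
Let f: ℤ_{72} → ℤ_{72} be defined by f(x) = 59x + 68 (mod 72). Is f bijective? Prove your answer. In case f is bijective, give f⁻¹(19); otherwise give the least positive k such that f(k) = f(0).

By definition, f is injective when f(u) = f(v) forces u = v.
If f(u) = f(v), then 59u ≡ 59v (mod 72). Because gcd(59, 72) = 1, we may cancel 59 to get u ≡ v (mod 72).
We now compute 59⁻¹ mod 72 explicitly. Euclid's algorithm: 72 = 1·59 + 13, 59 = 4·13 + 7, 13 = 1·7 + 6, 7 = 1·6 + 1; back-substituting gives 1 = 11·59 − 9·72, so 59⁻¹ ≡ 11 (mod 72).
Then y ↦ 11(y − 68) is a two-sided inverse to f, so every y ∈ ℤ_{72} has a preimage.
So f is bijective.
Since f is bijective, we find f⁻¹(19): we need 59x ≡ 19 − 68 ≡ 23 (mod 72). Using 59⁻¹ = 11: x ≡ 11·23 = 253 = 3·72 + 37, so x = 37.
Check: f(37) = 59·37 + 68 = 2251 = 31·72 + 19 ≡ 19 (mod 72).

37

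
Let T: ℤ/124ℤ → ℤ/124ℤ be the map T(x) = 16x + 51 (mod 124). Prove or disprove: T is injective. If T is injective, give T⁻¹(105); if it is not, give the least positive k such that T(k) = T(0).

Recall that T is injective when T(s) = T(t) forces s = t.
We have gcd(16, 124) = 4 > 1. Taking s = 0 and t = 31: T(0) = 51 and T(31) = 16·31 + 51 = 547 ≡ 51 (mod 124).
So T(0) = T(31) while 0 ≠ 31, therefore T is not injective.
Since T is not injective, we find the least positive k with T(k) = T(0): this means 16k ≡ 0 (mod 124), i.e. 124 ∣ 16k. Since gcd(16, 124) = 4, dividing through by 4 this holds exactly when 31 ∣ 4k, and as gcd(4, 31) = 1, exactly when 31 ∣ k.
The smallest positive such k is 31.

31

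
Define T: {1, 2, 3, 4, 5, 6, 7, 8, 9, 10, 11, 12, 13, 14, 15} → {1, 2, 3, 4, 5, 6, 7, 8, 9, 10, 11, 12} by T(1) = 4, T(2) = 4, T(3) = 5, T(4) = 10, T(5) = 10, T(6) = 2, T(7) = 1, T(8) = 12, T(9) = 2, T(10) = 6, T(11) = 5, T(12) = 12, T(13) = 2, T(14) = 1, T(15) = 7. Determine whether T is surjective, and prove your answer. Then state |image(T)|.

8

No element maps to 3, so T is not surjective.
The image of T is {1, 2, 4, 5, 6, 7, 10, 12}, which has 8 elements.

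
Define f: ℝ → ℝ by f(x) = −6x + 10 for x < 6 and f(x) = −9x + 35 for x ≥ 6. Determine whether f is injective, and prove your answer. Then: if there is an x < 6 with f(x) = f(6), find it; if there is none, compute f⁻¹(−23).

29/6

Both pieces are strictly decreasing (slopes −6 and −9), so each is injective on its own interval.
The left piece maps (−∞, 6) onto (−26, ∞); the right piece maps [6, ∞) onto (−∞, −19].
These images overlap. In particular f(6) = −19 (right piece), and solving −6x + 10 = −19 on the left piece gives x = 29/6 < 6.
So f(29/6) = f(6) with 29/6 ≠ 6, and f is not injective. This x = 29/6 is the requested value below 6.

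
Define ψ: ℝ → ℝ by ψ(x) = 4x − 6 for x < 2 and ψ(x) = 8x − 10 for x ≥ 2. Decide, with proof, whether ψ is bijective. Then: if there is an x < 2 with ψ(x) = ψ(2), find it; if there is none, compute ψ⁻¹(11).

21/8

Both pieces are strictly increasing (slopes 4 and 8), so each is injective on its own interval.
The left piece maps (−∞, 2) onto (−∞, 2); the right piece maps [2, ∞) onto [6, ∞).
The images leave a gap (2 has no preimage), so ψ is not surjective, hence not bijective.
Because the two images are disjoint, no x < 2 has ψ(x) = ψ(2), so we compute ψ⁻¹(11): 11 lies in [6, ∞), so solve 8x − 10 = 11: x = (11 + 10)/8 = 21/8.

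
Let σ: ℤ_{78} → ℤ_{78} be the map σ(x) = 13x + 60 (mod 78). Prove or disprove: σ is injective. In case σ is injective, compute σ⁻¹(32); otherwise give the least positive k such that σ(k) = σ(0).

We have gcd(13, 78) = 13 > 1. Taking s = 0 and t = 6: σ(0) = 60 and σ(6) = 13·6 + 60 = 138 ≡ 60 (mod 78).
So σ(0) = σ(6) while 0 ≠ 6, therefore σ is not injective.
Since σ is not injective, we find the least positive k with σ(k) = σ(0): this means 13k ≡ 0 (mod 78), i.e. 78 ∣ 13k. Since gcd(13, 78) = 13, dividing through by 13 this holds exactly when 6 ∣ k.
The smallest positive such k is 6.

6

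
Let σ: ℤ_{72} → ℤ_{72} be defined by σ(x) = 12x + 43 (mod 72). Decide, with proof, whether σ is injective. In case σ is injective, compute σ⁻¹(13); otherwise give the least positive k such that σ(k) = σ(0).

6

We have gcd(12, 72) = 12 > 1. Taking s = 0 and t = 6: σ(0) = 43 and σ(6) = 12·6 + 43 = 115 ≡ 43 (mod 72).
So σ(0) = σ(6) while 0 ≠ 6, so σ is not injective.
Since σ is not injective, we find the least positive k with σ(k) = σ(0): this means 12k ≡ 0 (mod 72), i.e. 72 ∣ 12k. Since gcd(12, 72) = 12, dividing through by 12 this holds exactly when 6 ∣ k.
The smallest positive such k is 6.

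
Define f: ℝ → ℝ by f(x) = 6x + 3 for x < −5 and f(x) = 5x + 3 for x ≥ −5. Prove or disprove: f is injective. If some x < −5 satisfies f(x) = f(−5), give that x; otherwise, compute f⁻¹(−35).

Both pieces are strictly increasing (slopes 6 and 5), so each is injective on its own interval.
The left piece maps (−∞, −5) onto (−∞, −27); the right piece maps [−5, ∞) onto [−22, ∞).
These images are disjoint, so no value is attained by both pieces. So f is injective.
Because the two images are disjoint, no x < −5 has f(x) = f(−5), so we compute f⁻¹(−35): −35 lies in (−∞, −27), so solve 6x + 3 = −35: x = (−35 − 3)/6 = −19/3.

-19/3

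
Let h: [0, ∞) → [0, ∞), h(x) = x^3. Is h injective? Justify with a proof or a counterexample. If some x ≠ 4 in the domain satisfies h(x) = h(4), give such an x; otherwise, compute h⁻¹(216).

On [0, ∞), x ↦ x^3 is strictly increasing, so h(a) = h(b) forces a = b. Therefore h is injective.
Since x ↦ x^3 is strictly increasing on [0, ∞), it is injective there, so no x ≠ 4 in the domain has h(x) = h(4). We therefore compute h⁻¹(216) = 216^{1/3} = 6 (indeed 6^3 = 216).

6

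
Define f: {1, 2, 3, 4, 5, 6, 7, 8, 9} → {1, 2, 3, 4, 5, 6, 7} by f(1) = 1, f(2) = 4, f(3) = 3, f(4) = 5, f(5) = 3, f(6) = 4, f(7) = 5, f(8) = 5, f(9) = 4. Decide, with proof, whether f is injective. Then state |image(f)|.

4

f(3) = 3 = f(5) with 3 ≠ 5, so f is not injective.
The image of f is {1, 3, 4, 5}, which has 4 elements.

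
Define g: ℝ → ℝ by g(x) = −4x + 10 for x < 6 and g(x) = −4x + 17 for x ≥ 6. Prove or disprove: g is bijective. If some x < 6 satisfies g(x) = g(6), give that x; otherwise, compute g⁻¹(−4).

Both pieces are strictly decreasing (slopes −4 and −4), so each is injective on its own interval.
The left piece maps (−∞, 6) onto (−14, ∞); the right piece maps [6, ∞) onto (−∞, −7].
These images overlap. In particular g(6) = −7 (right piece), and solving −4x + 10 = −7 on the left piece gives x = 17/4 < 6.
So g(17/4) = g(6) with 17/4 ≠ 6, and g is not injective, hence not bijective. This x = 17/4 is the requested value below 6.

17/4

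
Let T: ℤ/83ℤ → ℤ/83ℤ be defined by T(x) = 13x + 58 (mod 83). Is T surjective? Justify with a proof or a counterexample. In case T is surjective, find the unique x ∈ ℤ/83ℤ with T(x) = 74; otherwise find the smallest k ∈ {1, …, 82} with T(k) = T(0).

Since gcd(13, 83) = 1, 13 is invertible modulo 83. Euclid's algorithm: 83 = 6·13 + 5, 13 = 2·5 + 3, 5 = 1·3 + 2, 3 = 1·2 + 1; back-substituting gives 1 = 32·13 − 5·83, so 13⁻¹ ≡ 32 (mod 83).
Then y ↦ 32(y − 58) is a two-sided inverse to T, so every y ∈ ℤ/83ℤ has a preimage.
Hence T is surjective.
Since T is surjective, we compute T⁻¹(74): solve 13x + 58 ≡ 74 (mod 83), i.e. 13x ≡ 16 (mod 83).
Multiplying by 13⁻¹ = 32 gives x ≡ 32·16 = 512 = 6·83 + 14 ≡ 14 (mod 83).
Check: T(14) = 13·14 + 58 = 240 = 2·83 + 74 ≡ 74 (mod 83).

14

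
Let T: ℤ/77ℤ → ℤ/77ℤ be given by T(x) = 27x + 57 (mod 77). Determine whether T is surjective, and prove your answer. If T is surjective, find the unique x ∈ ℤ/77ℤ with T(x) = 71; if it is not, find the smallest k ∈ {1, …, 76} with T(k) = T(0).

49

Since gcd(27, 77) = 1, 27 is invertible modulo 77. Euclid's algorithm: 77 = 2·27 + 23, 27 = 1·23 + 4, 23 = 5·4 + 3, 4 = 1·3 + 1; back-substituting gives 1 = 20·27 − 7·77, so 27⁻¹ ≡ 20 (mod 77).
Then y ↦ 20(y − 57) is a two-sided inverse to T, so every y ∈ ℤ/77ℤ has a preimage.
Therefore T is surjective.
Since T is surjective, we compute T⁻¹(71): solve 27x + 57 ≡ 71 (mod 77), i.e. 27x ≡ 14 (mod 77).
Multiplying by 27⁻¹ = 20 gives x ≡ 20·14 = 280 = 3·77 + 49 ≡ 49 (mod 77).
Check: T(49) = 27·49 + 57 = 1380 = 17·77 + 71 ≡ 71 (mod 77).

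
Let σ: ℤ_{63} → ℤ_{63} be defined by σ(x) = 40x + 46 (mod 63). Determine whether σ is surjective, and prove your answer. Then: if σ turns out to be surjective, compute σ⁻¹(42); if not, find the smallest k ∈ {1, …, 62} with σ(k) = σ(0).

44

Recall that σ is surjective if every y in the codomain equals σ(x) for some x in the domain.
Since gcd(40, 63) = 1, 40 is invertible modulo 63. Euclid's algorithm: 63 = 1·40 + 23, 40 = 1·23 + 17, 23 = 1·17 + 6, 17 = 2·6 + 5, 6 = 1·5 + 1; back-substituting gives 1 = 52·40 − 33·63, so 40⁻¹ ≡ 52 (mod 63).
For any y ∈ ℤ_{63}, x = 52(y − 46) mod 63 satisfies σ(x) = 40·52(y − 46) + 46 ≡ y (since 40·52 ≡ 1 mod 63). So every y has a preimage.
Thus σ is surjective.
Since σ is surjective, we find σ⁻¹(42): we need 40x ≡ 42 − 46 ≡ 59 (mod 63). Using 40⁻¹ = 52: x ≡ 52·59 = 3068 = 48·63 + 44, so x = 44.
Check: σ(44) = 40·44 + 46 = 1806 = 28·63 + 42 ≡ 42 (mod 63).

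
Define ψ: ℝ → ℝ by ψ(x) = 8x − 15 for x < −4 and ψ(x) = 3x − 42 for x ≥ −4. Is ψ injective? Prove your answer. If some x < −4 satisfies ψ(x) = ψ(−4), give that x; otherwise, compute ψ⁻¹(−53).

-39/8

Both pieces are strictly increasing (slopes 8 and 3), so each is injective on its own interval.
The left piece maps (−∞, −4) onto (−∞, −47); the right piece maps [−4, ∞) onto [−54, ∞).
These images overlap. In particular ψ(−4) = −54 (right piece), and solving 8x − 15 = −54 on the left piece gives x = −39/8 < −4.
So ψ(−39/8) = ψ(−4) with −39/8 ≠ −4, and ψ is not injective. This x = −39/8 is the requested value below −4.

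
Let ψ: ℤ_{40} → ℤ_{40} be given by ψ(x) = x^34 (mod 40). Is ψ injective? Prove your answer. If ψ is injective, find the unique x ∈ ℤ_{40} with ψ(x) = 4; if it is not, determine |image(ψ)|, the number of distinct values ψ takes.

6

ψ(4): Repeated squaring mod 40: 4^1 ≡ 4, 4^2 ≡ 4² = 16, 4^4 ≡ 16² = 256 ≡ 16, 4^8 ≡ 16² = 256 ≡ 16, 4^16 ≡ 16² = 256 ≡ 16, 4^32 ≡ 16² = 256 ≡ 16. Since 34 = 32 + 2, 4^34 ≡ 16·16: 16·16 = 256 ≡ 16. So 4^34 ≡ 16 (mod 40).
ψ(6): Repeated squaring mod 40: 6^1 ≡ 6, 6^2 ≡ 6² = 36, 6^4 ≡ 36² = 1296 ≡ 16, 6^8 ≡ 16² = 256 ≡ 16, 6^16 ≡ 16² = 256 ≡ 16, 6^32 ≡ 16² = 256 ≡ 16. Since 34 = 32 + 2, 6^34 ≡ 16·36: 16·36 = 576 ≡ 16. So 6^34 ≡ 16 (mod 40).
So ψ(4) = ψ(6) = 16 while 4 ≠ 6, hence ψ is not injective.
Since ψ is not injective, we determine |image(ψ)|. Computing x^34 mod 40 for each x (by repeated squaring, reducing mod 40 at every step), the values ψ(0), ψ(1), …, ψ(39) are: 0, 1, 24, 9, 16, 25, 16, 9, 24, 1, 0, 1, 24, 9, 16, 25, 16, 9, 24, 1, 0, 1, 24, 9, 16, 25, 16, 9, 24, 1, 0, 1, 24, 9, 16, 25, 16, 9, 24, 1.
The distinct values are {0, 1, 9, 16, 24, 25}; there are 6 of them.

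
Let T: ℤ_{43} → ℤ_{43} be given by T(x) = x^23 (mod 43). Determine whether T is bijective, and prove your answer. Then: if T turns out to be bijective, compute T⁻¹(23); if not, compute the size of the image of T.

25

Since 43 is prime, the nonzero elements of ℤ_{43} form a cyclic group of order 42.
As gcd(23, 42) = 1, raising to the 23rd power is a bijection on this group: if u^23 ≡ v^23 then (uv^{−1})^23 = 1, and the only element of order dividing gcd(23, 42) = 1 is 1, so u = v.
With T(0) = 0 this makes T injective on all of ℤ_{43}, hence bijective (finite equal-size domain and codomain). In particular T is bijective.
Since T is bijective, we find the preimage of 23. The inverse of x ↦ x^23 on (ℤ_{43})^× is x ↦ x^11, because 23·11 = 253 = 6·42 + 1 ≡ 1 (mod 42) and x^{42} = 1 for x ≠ 0 (Fermat). So T⁻¹(23) = 23^11 mod 43.
Repeated squaring mod 43: 23^1 ≡ 23, 23^2 ≡ 23² = 529 ≡ 13, 23^4 ≡ 13² = 169 ≡ 40, 23^8 ≡ 40² = 1600 ≡ 9. Since 11 = 8 + 2 + 1, 23^11 ≡ 9·13·23: 9·13 = 117 ≡ 31, then 31·23 = 713 ≡ 25. So 23^11 ≡ 25 (mod 43).
Hence T⁻¹(23) = 25.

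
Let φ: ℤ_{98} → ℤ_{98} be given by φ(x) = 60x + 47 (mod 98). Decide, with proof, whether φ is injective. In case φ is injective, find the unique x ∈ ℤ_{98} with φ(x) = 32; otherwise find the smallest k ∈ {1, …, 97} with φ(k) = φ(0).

Recall that φ is injective if φ(u) = φ(v) implies u = v.
We have gcd(60, 98) = 2 > 1. Taking u = 0 and v = 49: φ(0) = 47 and φ(49) = 60·49 + 47 = 2987 ≡ 47 (mod 98).
So φ(0) = φ(49) while 0 ≠ 49, so φ is not injective.
Since φ is not injective, we find the least positive k with φ(k) = φ(0): this means 60k ≡ 0 (mod 98), i.e. 98 ∣ 60k. Since gcd(60, 98) = 2, dividing through by 2 this holds exactly when 49 ∣ 30k, and as gcd(30, 49) = 1, exactly when 49 ∣ k.
The smallest positive such k is 49.

49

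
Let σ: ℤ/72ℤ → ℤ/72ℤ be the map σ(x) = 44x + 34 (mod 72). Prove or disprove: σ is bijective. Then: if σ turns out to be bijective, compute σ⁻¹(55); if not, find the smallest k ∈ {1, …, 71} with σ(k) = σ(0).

Recall that σ is injective when σ(x_1) = σ(x_2) forces x_1 = x_2.
We have gcd(44, 72) = 4 > 1. Taking x_1 = 0 and x_2 = 18: σ(0) = 34 and σ(18) = 44·18 + 34 = 826 ≡ 34 (mod 72).
So σ(0) = σ(18) while 0 ≠ 18, thus σ is not injective, hence not bijective.
Since σ is not bijective, we find the least positive k with σ(k) = σ(0): this means 44k ≡ 0 (mod 72), i.e. 72 ∣ 44k. Since gcd(44, 72) = 4, dividing through by 4 this holds exactly when 18 ∣ 11k, and as gcd(11, 18) = 1, exactly when 18 ∣ k.
The smallest positive such k is 18.

18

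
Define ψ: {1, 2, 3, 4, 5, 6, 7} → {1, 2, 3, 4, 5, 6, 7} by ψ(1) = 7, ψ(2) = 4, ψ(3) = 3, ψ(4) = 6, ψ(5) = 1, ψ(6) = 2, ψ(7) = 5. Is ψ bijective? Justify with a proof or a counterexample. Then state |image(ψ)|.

The values 7, 4, 3, 6, 1, 2, 5 are a permutation of {1, 2, 3, 4, 5, 6, 7}: each element appears exactly once.
So ψ is injective and surjective, hence bijective.
The image of ψ is {1, 2, 3, 4, 5, 6, 7}, which has 7 elements.

7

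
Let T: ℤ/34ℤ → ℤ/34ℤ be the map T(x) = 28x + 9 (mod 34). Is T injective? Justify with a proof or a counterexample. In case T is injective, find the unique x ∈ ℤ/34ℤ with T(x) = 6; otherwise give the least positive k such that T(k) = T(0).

17

We have gcd(28, 34) = 2 > 1. Taking u = 0 and v = 17: T(0) = 9 and T(17) = 28·17 + 9 = 485 ≡ 9 (mod 34).
So T(0) = T(17) while 0 ≠ 17, so T is not injective.
Since T is not injective, we find the least positive k with T(k) = T(0): this means 28k ≡ 0 (mod 34), i.e. 34 ∣ 28k. Since gcd(28, 34) = 2, dividing through by 2 this holds exactly when 17 ∣ 14k, and as gcd(14, 17) = 1, exactly when 17 ∣ k.
The smallest positive such k is 17.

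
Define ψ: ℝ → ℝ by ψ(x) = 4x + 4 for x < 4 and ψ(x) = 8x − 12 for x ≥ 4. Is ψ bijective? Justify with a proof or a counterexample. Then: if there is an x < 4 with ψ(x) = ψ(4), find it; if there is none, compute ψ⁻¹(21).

33/8

Both pieces are strictly increasing (slopes 4 and 8), so each is injective on its own interval.
The left piece maps (−∞, 4) onto (−∞, 20); the right piece maps [4, ∞) onto [20, ∞).
Since 20 = 20, the images partition ℝ: ψ is injective and surjective, hence bijective.
Because the two images are disjoint, no x < 4 has ψ(x) = ψ(4), so we compute ψ⁻¹(21): 21 lies in [20, ∞), so solve 8x − 12 = 21: x = (21 + 12)/8 = 33/8.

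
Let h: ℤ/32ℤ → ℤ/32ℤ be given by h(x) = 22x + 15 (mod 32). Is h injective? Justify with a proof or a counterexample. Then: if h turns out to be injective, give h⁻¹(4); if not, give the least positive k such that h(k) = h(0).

16

Recall: injectivity means: for all a, b in the domain, h(a) = h(b) implies a = b.
We have gcd(22, 32) = 2 > 1. Taking a = 0 and b = 16: h(0) = 15 and h(16) = 22·16 + 15 = 367 ≡ 15 (mod 32).
So h(0) = h(16) while 0 ≠ 16, thus h is not injective.
Since h is not injective, we find the least positive k with h(k) = h(0): this means 22k ≡ 0 (mod 32), i.e. 32 ∣ 22k. Since gcd(22, 32) = 2, dividing through by 2 this holds exactly when 16 ∣ 11k, and as gcd(11, 16) = 1, exactly when 16 ∣ k.
The smallest positive such k is 16.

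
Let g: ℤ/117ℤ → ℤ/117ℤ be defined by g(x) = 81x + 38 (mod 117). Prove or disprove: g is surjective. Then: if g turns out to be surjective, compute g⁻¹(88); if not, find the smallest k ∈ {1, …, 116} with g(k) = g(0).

13

Since gcd(81, 117) = 9, we have 81x ≡ 0 (mod 9) for all x, so g(x) ≡ 2 (mod 9).
But 0 ≢ 2 (mod 9), so 0 ∈ ℤ/117ℤ has no preimage. So g is not surjective.
Since g is not surjective, we find the least positive k with g(k) = g(0): this means 81k ≡ 0 (mod 117), i.e. 117 ∣ 81k. Since gcd(81, 117) = 9, dividing through by 9 this holds exactly when 13 ∣ 9k, and as gcd(9, 13) = 1, exactly when 13 ∣ k.
The smallest positive such k is 13.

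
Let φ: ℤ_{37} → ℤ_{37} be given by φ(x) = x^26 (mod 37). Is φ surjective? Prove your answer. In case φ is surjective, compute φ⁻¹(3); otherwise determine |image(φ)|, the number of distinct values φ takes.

φ(18): Repeated squaring mod 37: 18^1 ≡ 18, 18^2 ≡ 18² = 324 ≡ 28, 18^4 ≡ 28² = 784 ≡ 7, 18^8 ≡ 7² = 49 ≡ 12, 18^16 ≡ 12² = 144 ≡ 33. Since 26 = 16 + 8 + 2, 18^26 ≡ 33·12·28: 33·12 = 396 ≡ 26, then 26·28 = 728 ≡ 25. So 18^26 ≡ 25 (mod 37).
φ(19): Repeated squaring mod 37: 19^1 ≡ 19, 19^2 ≡ 19² = 361 ≡ 28, 19^4 ≡ 28² = 784 ≡ 7, 19^8 ≡ 7² = 49 ≡ 12, 19^16 ≡ 12² = 144 ≡ 33. Since 26 = 16 + 8 + 2, 19^26 ≡ 33·12·28: 33·12 = 396 ≡ 26, then 26·28 = 728 ≡ 25. So 19^26 ≡ 25 (mod 37).
So φ(18) = φ(19) = 25 while 18 ≠ 19, therefore φ is not injective.
A non-injective map from the 37-element set ℤ_{37} to itself takes at most 36 distinct values, so it cannot be surjective. Therefore φ is not surjective.
Since φ is not surjective, we determine |image(φ)|. Computing x^26 mod 37 for each x (by repeated squaring, reducing mod 37 at every step), the values φ(0), φ(1), …, φ(36) are: 0, 1, 3, 12, 9, 21, 36, 16, 27, 33, 26, 10, 34, 28, 11, 30, 7, 4, 25, 25, 4, 7, 30, 11, 28, 34, 10, 26, 33, 27, 16, 36, 21, 9, 12, 3, 1.
The distinct values are {0, 1, 3, 4, 7, 9, 10, 11, 12, 16, 21, 25, 26, 27, 28, 30, 33, 34, 36}; there are 19 of them.

19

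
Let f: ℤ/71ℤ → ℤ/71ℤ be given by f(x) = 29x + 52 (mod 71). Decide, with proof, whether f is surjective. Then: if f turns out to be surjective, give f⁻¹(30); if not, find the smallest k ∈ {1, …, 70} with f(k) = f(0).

Recall: f is surjective if every y in the codomain equals f(x) for some x in the domain.
Since gcd(29, 71) = 1, 29 is invertible modulo 71. Euclid's algorithm: 71 = 2·29 + 13, 29 = 2·13 + 3, 13 = 4·3 + 1; back-substituting gives 1 = 49·29 − 20·71, so 29⁻¹ ≡ 49 (mod 71).
For any y ∈ ℤ/71ℤ, x = 49(y − 52) mod 71 satisfies f(x) = 29·49(y − 52) + 52 ≡ y (since 29·49 ≡ 1 mod 71). So every y has a preimage.
Therefore f is surjective.
Since f is surjective, we compute f⁻¹(30): solve 29x + 52 ≡ 30 (mod 71), i.e. 29x ≡ 49 (mod 71).
Multiplying by 29⁻¹ = 49 gives x ≡ 49·49 = 2401 = 33·71 + 58 ≡ 58 (mod 71).
Check: f(58) = 29·58 + 52 = 1734 = 24·71 + 30 ≡ 30 (mod 71).

58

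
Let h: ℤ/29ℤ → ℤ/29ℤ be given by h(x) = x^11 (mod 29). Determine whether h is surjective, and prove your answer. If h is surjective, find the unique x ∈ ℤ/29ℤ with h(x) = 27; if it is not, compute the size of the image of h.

19

Since 29 is prime, the nonzero elements of ℤ/29ℤ form a cyclic group of order 28.
As gcd(11, 28) = 1, raising to the 11th power is a bijection on this group: if u^11 ≡ v^11 then (uv^{−1})^11 = 1, and the only element of order dividing gcd(11, 28) = 1 is 1, so u = v.
With h(0) = 0 this makes h injective on all of ℤ/29ℤ, hence bijective (finite equal-size domain and codomain). In particular h is surjective.
Since h is surjective, we find the preimage of 27. The inverse of x ↦ x^11 on (ℤ/29ℤ)^× is x ↦ x^23, because 11·23 = 253 = 9·28 + 1 ≡ 1 (mod 28) and x^{28} = 1 for x ≠ 0 (Fermat). So h⁻¹(27) = 27^23 mod 29.
Repeated squaring mod 29: 27^1 ≡ 27, 27^2 ≡ 27² = 729 ≡ 4, 27^4 ≡ 4² = 16, 27^8 ≡ 16² = 256 ≡ 24, 27^16 ≡ 24² = 576 ≡ 25. Since 23 = 16 + 4 + 2 + 1, 27^23 ≡ 25·16·4·27: 25·16 = 400 ≡ 23, then 23·4 = 92 ≡ 5, then 5·27 = 135 ≡ 19. So 27^23 ≡ 19 (mod 29).
Hence h⁻¹(27) = 19.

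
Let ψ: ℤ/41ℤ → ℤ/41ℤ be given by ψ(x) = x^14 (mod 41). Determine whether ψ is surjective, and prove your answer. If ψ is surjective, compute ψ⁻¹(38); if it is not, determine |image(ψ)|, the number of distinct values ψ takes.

ψ(20): Repeated squaring mod 41: 20^1 ≡ 20, 20^2 ≡ 20² = 400 ≡ 31, 20^4 ≡ 31² = 961 ≡ 18, 20^8 ≡ 18² = 324 ≡ 37. Since 14 = 8 + 4 + 2, 20^14 ≡ 37·18·31: 37·18 = 666 ≡ 10, then 10·31 = 310 ≡ 23. So 20^14 ≡ 23 (mod 41).
ψ(21): Repeated squaring mod 41: 21^1 ≡ 21, 21^2 ≡ 21² = 441 ≡ 31, 21^4 ≡ 31² = 961 ≡ 18, 21^8 ≡ 18² = 324 ≡ 37. Since 14 = 8 + 4 + 2, 21^14 ≡ 37·18·31: 37·18 = 666 ≡ 10, then 10·31 = 310 ≡ 23. So 21^14 ≡ 23 (mod 41).
So ψ(20) = ψ(21) = 23 while 20 ≠ 21, thus ψ is not injective.
A non-injective map from the 41-element set ℤ/41ℤ to itself takes at most 40 distinct values, so it cannot be surjective. Thus ψ is not surjective.
Since ψ is not surjective, we determine |image(ψ)|. Computing x^14 mod 41 for each x (by repeated squaring, reducing mod 41 at every step), the values ψ(0), ψ(1), …, ψ(40) are: 0, 1, 25, 32, 10, 31, 21, 2, 4, 40, 37, 36, 33, 20, 9, 8, 18, 5, 16, 39, 23, 23, 39, 16, 5, 18, 8, 9, 20, 33, 36, 37, 40, 4, 2, 21, 31, 10, 32, 25, 1.
The distinct values are {0, 1, 2, 4, 5, 8, 9, 10, 16, 18, 20, 21, 23, 25, 31, 32, 33, 36, 37, 39, 40}; there are 21 of them.

21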